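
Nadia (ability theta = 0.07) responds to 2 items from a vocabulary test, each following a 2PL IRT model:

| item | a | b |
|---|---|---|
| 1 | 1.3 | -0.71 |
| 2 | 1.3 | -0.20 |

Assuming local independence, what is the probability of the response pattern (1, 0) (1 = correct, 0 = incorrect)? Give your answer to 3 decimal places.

0.303

P(theta) = 1 / (1 + exp(−a(theta − b)))
P_1 = 1/(1+e^{-1.0140}) = 0.7338
P_2 = 1/(1+e^{-0.3510}) = 0.5869
L = P_1 × (1−P_2) = 0.7338 × 0.4131 = 0.30316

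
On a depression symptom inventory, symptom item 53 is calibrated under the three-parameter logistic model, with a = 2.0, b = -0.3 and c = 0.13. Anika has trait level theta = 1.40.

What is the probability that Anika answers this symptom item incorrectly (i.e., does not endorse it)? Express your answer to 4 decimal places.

0.0281

P(theta) = c + (1 − c) · 1 / (1 + exp(−a(theta − b)))
Exponent: 2.0 × (1.40 − (-0.3)) = 3.4000
1/(1 + e^{-3.4000}) = 0.9677
P = 0.13 + 0.87 × 0.9677 = 0.9719
P(incorrect) = 1 − 0.9719 = 0.0281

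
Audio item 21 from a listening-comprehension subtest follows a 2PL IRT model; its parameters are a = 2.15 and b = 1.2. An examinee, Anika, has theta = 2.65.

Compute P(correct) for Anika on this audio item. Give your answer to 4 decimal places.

0.9576

P(theta) = 1 / (1 + exp(−a(theta − b)))
Exponent: 2.15 × (2.65 − 1.2) = 3.1175
1/(1 + e^{-3.1175}) = 0.9576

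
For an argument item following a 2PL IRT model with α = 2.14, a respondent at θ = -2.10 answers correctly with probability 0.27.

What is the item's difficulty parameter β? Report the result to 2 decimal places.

-1.64

P(θ) = 1 / (1 + exp(−α(θ − β)))
logit(0.27) = ln(0.27/0.73) = -0.9946
β = θ − logit/(α) = -2.10 − (-0.9946)/2.1400 = -1.6352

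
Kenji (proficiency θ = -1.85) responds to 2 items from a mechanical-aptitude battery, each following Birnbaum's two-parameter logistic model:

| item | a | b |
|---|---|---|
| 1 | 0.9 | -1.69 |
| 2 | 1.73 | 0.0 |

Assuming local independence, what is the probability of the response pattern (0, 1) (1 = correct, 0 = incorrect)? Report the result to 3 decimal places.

P(θ) = 1 / (1 + exp(−a(θ − b)))
P_1 = 1/(1+e^{0.1440}) = 0.4641
P_2 = 1/(1+e^{3.2005}) = 0.0391
L = (1−P_1) × P_2 = 0.5359 × 0.0391 = 0.02098

0.021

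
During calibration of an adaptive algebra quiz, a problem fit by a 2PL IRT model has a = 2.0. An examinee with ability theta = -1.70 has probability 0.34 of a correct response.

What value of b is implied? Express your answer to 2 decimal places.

-1.37

P(theta) = 1 / (1 + exp(−a(theta − b)))
logit(0.34) = ln(0.34/0.66) = -0.6633
b = theta − logit/(a) = -1.70 − (-0.6633)/2.0000 = -1.3684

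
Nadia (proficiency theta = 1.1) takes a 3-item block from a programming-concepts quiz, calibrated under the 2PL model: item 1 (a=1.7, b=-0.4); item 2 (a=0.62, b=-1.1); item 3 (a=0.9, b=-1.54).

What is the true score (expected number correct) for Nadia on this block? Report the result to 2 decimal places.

P(theta) = 1 / (1 + exp(−a(theta − b)))
P_1 = 1/(1+e^{-2.5500}) = 0.9276
P_2 = 1/(1+e^{-1.3640}) = 0.7964
P_3 = 1/(1+e^{-2.3760}) = 0.9150
E[score] = 0.9276 + 0.7964 + 0.9150 = 2.6390

2.64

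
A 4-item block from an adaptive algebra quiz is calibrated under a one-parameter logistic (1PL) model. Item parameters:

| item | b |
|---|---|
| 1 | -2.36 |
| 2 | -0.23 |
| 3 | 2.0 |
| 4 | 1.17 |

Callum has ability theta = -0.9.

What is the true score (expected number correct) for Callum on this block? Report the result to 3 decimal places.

1.314

P(theta) = 1 / (1 + exp(−(theta − b)))
P_1 = 1/(1+e^{-1.4600}) = 0.8115
P_2 = 1/(1+e^{0.6700}) = 0.3385
P_3 = 1/(1+e^{2.9000}) = 0.0522
P_4 = 1/(1+e^{2.0700}) = 0.1120
E[score] = 0.8115 + 0.3385 + 0.0522 + 0.1120 = 1.3142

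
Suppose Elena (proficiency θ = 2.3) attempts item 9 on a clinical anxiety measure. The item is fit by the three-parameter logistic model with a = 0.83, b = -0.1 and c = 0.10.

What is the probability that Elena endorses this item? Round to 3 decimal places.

P(θ) = c + (1 − c) · 1 / (1 + exp(−a(θ − b)))
Exponent: 0.83 × (2.3 − (-0.1)) = 1.9920
1/(1 + e^{-1.9920}) = 0.8800
P = 0.10 + 0.90 × 0.8800 = 0.8920

0.892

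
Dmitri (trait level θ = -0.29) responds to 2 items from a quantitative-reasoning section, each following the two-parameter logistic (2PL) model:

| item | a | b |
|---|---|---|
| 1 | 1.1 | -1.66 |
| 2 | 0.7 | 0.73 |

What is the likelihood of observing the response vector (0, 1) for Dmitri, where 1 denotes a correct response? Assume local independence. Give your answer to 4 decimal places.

0.0596

P(θ) = 1 / (1 + exp(−a(θ − b)))
P_1 = 1/(1+e^{-1.5070}) = 0.8186
P_2 = 1/(1+e^{0.7140}) = 0.3287
L = (1−P_1) × P_2 = 0.1814 × 0.3287 = 0.05962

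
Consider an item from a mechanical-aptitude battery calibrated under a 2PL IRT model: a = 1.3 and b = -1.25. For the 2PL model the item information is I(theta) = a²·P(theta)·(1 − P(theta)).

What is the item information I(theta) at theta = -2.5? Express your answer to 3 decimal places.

0.232

P = 1/(1+e^{1.6250}) = 0.1645
P(1−P) = 0.1645 × 0.8355 = 0.1375
I = a² × P(1−P) = 1.3² × 0.1375 = 0.23229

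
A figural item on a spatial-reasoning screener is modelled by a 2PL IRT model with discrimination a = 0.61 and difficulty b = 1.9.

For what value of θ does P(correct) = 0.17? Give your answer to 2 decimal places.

-0.70

P(θ) = 1 / (1 + exp(−a(θ − b)))
logit = ln(0.1700/0.8300) = -1.5856
θ = b + logit/(a) = 1.9 + (-1.5856)/0.6100 = -0.6994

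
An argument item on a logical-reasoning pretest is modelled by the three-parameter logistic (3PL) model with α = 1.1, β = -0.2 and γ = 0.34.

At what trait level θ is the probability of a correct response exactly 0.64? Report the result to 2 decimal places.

-0.37

P(θ) = γ + (1 − γ) · 1 / (1 + exp(−α(θ − β)))
Remove guessing floor: (0.64 − 0.34)/(1 − 0.34) = 0.4545
logit = ln(0.4545/0.5455) = -0.1823
θ = β + logit/(α) = -0.2 + (-0.1823)/1.1000 = -0.3657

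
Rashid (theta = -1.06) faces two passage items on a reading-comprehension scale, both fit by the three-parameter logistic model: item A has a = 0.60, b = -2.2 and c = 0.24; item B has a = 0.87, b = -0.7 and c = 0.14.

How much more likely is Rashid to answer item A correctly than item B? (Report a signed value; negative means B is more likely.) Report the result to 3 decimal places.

P(theta) = c + (1 − c) · 1 / (1 + exp(−a(theta − b)))
P_A = 0.7451
P_B = 0.5032
P_A − P_B = 0.2419

0.242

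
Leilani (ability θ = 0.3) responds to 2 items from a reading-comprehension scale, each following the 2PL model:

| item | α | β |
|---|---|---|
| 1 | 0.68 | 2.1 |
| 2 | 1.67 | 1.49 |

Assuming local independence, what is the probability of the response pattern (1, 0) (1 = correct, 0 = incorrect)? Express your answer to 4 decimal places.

P(θ) = 1 / (1 + exp(−α(θ − β)))
P_1 = 1/(1+e^{1.2240}) = 0.2272
P_2 = 1/(1+e^{1.9873}) = 0.1205
L = P_1 × (1−P_2) = 0.2272 × 0.8795 = 0.19984

0.1998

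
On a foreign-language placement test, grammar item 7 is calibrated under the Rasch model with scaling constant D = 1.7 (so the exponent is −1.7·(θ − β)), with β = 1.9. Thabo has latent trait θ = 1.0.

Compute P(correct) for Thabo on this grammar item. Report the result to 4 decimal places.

0.1780

P(θ) = 1 / (1 + exp(−D·(θ − β)))
Exponent: 1.7 × (1.0 − 1.9) = -1.5300
1/(1 + e^{1.5300}) = 0.1780
P = 0.1780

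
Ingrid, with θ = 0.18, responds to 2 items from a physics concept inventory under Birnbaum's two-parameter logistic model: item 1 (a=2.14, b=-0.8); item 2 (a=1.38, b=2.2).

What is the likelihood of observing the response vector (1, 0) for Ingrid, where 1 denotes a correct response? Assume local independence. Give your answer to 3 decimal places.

P(θ) = 1 / (1 + exp(−a(θ − b)))
P_1 = 1/(1+e^{-2.0972}) = 0.8906
P_2 = 1/(1+e^{2.7876}) = 0.0580
L = P_1 × (1−P_2) = 0.8906 × 0.9420 = 0.83898

0.839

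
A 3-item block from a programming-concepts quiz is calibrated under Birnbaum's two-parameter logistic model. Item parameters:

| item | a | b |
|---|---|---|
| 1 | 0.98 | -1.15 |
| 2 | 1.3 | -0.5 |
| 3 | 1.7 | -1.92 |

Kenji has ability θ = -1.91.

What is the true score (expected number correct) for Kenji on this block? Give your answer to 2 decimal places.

P(θ) = 1 / (1 + exp(−a(θ − b)))
P_1 = 1/(1+e^{0.7448}) = 0.3220
P_2 = 1/(1+e^{1.8330}) = 0.1379
P_3 = 1/(1+e^{-0.0170}) = 0.5042
E[score] = 0.3220 + 0.1379 + 0.5042 = 0.9641

0.96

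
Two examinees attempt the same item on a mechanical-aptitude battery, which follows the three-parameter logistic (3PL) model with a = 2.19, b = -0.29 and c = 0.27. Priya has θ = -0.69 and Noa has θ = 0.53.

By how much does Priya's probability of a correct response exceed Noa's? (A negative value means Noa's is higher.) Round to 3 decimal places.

-0.411

P(θ) = c + (1 − c) · 1 / (1 + exp(−a(θ − b)))
P(Priya) = 0.4846  [exponent -0.8760]
P(Noa) = 0.8961  [exponent 1.7958]
Difference = 0.4846 − 0.8961 = -0.4114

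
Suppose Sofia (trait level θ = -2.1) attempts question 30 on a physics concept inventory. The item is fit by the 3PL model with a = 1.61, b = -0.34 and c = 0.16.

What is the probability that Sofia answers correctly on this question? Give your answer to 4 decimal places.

0.2066

P(θ) = c + (1 − c) · 1 / (1 + exp(−a(θ − b)))
Exponent: 1.61 × (-2.1 − (-0.34)) = -2.8336
1/(1 + e^{2.8336}) = 0.0555
P = 0.16 + 0.84 × 0.0555 = 0.2066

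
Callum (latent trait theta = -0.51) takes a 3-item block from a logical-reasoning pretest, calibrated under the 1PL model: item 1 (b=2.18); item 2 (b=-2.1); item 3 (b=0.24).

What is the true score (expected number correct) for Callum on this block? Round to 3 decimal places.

1.215

P(theta) = 1 / (1 + exp(−(theta − b)))
P_1 = 1/(1+e^{2.6900}) = 0.0636
P_2 = 1/(1+e^{-1.5900}) = 0.8306
P_3 = 1/(1+e^{0.7500}) = 0.3208
E[score] = 0.0636 + 0.8306 + 0.3208 = 1.2150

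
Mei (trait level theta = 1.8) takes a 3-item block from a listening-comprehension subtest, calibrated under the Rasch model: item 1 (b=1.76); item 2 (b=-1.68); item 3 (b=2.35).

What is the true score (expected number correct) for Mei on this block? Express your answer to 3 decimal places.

1.846

P(theta) = 1 / (1 + exp(−(theta − b)))
P_1 = 1/(1+e^{-0.0400}) = 0.5100
P_2 = 1/(1+e^{-3.4800}) = 0.9701
P_3 = 1/(1+e^{0.5500}) = 0.3659
E[score] = 0.5100 + 0.9701 + 0.3659 = 1.8460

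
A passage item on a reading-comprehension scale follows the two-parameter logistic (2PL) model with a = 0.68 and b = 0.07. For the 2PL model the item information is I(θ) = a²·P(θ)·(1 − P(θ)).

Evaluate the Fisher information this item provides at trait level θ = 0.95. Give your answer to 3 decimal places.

P = 1/(1+e^{-0.5984}) = 0.6453
P(1−P) = 0.6453 × 0.3547 = 0.2289
I = a² × P(1−P) = 0.68² × 0.2289 = 0.10584

0.106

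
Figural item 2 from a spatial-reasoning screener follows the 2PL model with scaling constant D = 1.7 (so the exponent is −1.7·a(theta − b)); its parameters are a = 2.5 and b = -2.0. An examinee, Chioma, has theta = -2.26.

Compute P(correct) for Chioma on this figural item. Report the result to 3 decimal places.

P(theta) = 1 / (1 + exp(−D·a(theta − b)))
Exponent: 1.7 × 2.5 × (-2.26 − (-2.0)) = -1.1050
1/(1 + e^{1.1050}) = 0.2488
P = 0.2488

0.249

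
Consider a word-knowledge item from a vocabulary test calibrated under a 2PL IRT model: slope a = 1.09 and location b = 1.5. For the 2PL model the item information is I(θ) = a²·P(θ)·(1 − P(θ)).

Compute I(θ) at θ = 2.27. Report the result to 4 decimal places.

0.2503

P = 1/(1+e^{-0.8393}) = 0.6983
P(1−P) = 0.6983 × 0.3017 = 0.2107
I = a² × P(1−P) = 1.09² × 0.2107 = 0.25030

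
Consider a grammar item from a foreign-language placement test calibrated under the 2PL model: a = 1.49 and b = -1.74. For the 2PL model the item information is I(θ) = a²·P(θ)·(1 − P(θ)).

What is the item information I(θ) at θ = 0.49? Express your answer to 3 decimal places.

P = 1/(1+e^{-3.3227}) = 0.9652
P(1−P) = 0.9652 × 0.0348 = 0.0336
I = a² × P(1−P) = 1.49² × 0.0336 = 0.07457

0.075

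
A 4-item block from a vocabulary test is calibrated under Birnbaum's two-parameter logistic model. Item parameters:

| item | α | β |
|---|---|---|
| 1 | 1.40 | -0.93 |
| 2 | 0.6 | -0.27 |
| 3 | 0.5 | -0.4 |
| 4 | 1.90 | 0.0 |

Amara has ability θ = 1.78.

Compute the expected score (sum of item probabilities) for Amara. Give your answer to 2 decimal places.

P(θ) = 1 / (1 + exp(−α(θ − β)))
P_1 = 1/(1+e^{-3.7940}) = 0.9780
P_2 = 1/(1+e^{-1.2300}) = 0.7738
P_3 = 1/(1+e^{-1.0900}) = 0.7484
P_4 = 1/(1+e^{-3.3820}) = 0.9671
E[score] = 0.9780 + 0.7738 + 0.7484 + 0.9671 = 3.4673

3.47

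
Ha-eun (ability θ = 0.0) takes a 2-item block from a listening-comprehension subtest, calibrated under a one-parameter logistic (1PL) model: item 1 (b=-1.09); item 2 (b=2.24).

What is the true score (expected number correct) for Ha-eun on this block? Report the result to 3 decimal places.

0.845

P(θ) = 1 / (1 + exp(−(θ − b)))
P_1 = 1/(1+e^{-1.0900}) = 0.7484
P_2 = 1/(1+e^{2.2400}) = 0.0962
E[score] = 0.7484 + 0.0962 = 0.8446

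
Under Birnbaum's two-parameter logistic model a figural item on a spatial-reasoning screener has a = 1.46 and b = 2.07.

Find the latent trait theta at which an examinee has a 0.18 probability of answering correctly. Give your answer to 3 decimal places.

P(theta) = 1 / (1 + exp(−a(theta − b)))
logit = ln(0.1800/0.8200) = -1.5163
theta = b + logit/(a) = 2.07 + (-1.5163)/1.4600 = 1.0314

1.031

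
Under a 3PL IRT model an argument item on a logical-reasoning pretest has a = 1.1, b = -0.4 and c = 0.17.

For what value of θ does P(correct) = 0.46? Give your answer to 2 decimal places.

P(θ) = c + (1 − c) · 1 / (1 + exp(−a(θ − b)))
Remove guessing floor: (0.46 − 0.17)/(1 − 0.17) = 0.3494
logit = ln(0.3494/0.6506) = -0.6217
θ = b + logit/(a) = -0.4 + (-0.6217)/1.1000 = -0.9652

-0.97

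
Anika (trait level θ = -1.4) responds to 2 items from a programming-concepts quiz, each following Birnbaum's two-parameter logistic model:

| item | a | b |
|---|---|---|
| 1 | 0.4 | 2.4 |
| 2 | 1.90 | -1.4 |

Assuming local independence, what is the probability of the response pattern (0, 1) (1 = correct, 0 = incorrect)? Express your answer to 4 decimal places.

P(θ) = 1 / (1 + exp(−a(θ − b)))
P_1 = 1/(1+e^{1.5200}) = 0.1795
P_2 = 1/(1+e^{0.0000}) = 0.5000
L = (1−P_1) × P_2 = 0.8205 × 0.5000 = 0.41027

0.4103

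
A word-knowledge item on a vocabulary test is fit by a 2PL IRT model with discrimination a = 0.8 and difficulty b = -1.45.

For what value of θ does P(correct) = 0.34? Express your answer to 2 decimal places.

-2.28

P(θ) = 1 / (1 + exp(−a(θ − b)))
logit = ln(0.3400/0.6600) = -0.6633
θ = b + logit/(a) = -1.45 + (-0.6633)/0.8000 = -2.2791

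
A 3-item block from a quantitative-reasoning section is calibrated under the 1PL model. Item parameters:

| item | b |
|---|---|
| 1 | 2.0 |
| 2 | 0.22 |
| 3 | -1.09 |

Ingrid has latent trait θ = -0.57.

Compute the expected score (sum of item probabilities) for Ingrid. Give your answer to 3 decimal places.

1.010

P(θ) = 1 / (1 + exp(−(θ − b)))
P_1 = 1/(1+e^{2.5700}) = 0.0711
P_2 = 1/(1+e^{0.7900}) = 0.3122
P_3 = 1/(1+e^{-0.5200}) = 0.6271
E[score] = 0.0711 + 0.3122 + 0.6271 = 1.0104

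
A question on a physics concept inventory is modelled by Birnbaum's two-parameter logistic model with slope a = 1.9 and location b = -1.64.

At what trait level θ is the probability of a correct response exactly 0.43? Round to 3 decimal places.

-1.788

P(θ) = 1 / (1 + exp(−a(θ − b)))
logit = ln(0.4300/0.5700) = -0.2819
θ = b + logit/(a) = -1.64 + (-0.2819)/1.9000 = -1.7883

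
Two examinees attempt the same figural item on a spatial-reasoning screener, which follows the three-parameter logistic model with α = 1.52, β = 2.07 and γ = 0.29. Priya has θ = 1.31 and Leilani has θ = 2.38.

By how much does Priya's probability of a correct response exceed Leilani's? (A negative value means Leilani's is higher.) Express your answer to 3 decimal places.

P(θ) = γ + (1 − γ) · 1 / (1 + exp(−α(θ − β)))
P(Priya) = 0.4601  [exponent -1.1552]
P(Leilani) = 0.7271  [exponent 0.4712]
Difference = 0.4601 − 0.7271 = -0.2671

-0.267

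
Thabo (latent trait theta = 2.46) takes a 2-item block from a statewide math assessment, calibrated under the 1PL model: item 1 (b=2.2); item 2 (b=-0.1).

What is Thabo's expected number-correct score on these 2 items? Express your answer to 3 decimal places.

1.493

P(theta) = 1 / (1 + exp(−(theta − b)))
P_1 = 1/(1+e^{-0.2600}) = 0.5646
P_2 = 1/(1+e^{-2.5600}) = 0.9282
E[score] = 0.5646 + 0.9282 = 1.4929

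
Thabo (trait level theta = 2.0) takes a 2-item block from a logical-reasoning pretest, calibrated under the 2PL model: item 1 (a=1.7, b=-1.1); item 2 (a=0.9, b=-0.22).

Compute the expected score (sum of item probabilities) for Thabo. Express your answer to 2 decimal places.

P(theta) = 1 / (1 + exp(−a(theta − b)))
P_1 = 1/(1+e^{-5.2700}) = 0.9949
P_2 = 1/(1+e^{-1.9980}) = 0.8806
E[score] = 0.9949 + 0.8806 = 1.8755

1.88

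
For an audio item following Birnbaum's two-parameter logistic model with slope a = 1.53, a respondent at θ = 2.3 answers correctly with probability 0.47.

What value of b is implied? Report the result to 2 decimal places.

P(θ) = 1 / (1 + exp(−a(θ − b)))
logit(0.47) = ln(0.47/0.53) = -0.1201
b = θ − logit/(a) = 2.3 − (-0.1201)/1.5300 = 2.3785

2.38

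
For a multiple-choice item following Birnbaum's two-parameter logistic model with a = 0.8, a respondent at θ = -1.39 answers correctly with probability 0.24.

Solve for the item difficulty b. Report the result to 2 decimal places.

P(θ) = 1 / (1 + exp(−a(θ − b)))
logit(0.24) = ln(0.24/0.76) = -1.1527
b = θ − logit/(a) = -1.39 − (-1.1527)/0.8000 = 0.0508

0.05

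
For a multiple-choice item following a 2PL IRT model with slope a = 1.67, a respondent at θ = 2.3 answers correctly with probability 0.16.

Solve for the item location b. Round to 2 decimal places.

P(θ) = 1 / (1 + exp(−a(θ − b)))
logit(0.16) = ln(0.16/0.84) = -1.6582
b = θ − logit/(a) = 2.3 − (-1.6582)/1.6700 = 3.2930

3.29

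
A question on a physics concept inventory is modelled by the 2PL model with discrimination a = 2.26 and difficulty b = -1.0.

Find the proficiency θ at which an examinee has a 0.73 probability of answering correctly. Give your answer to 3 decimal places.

P(θ) = 1 / (1 + exp(−a(θ − b)))
logit = ln(0.7300/0.2700) = 0.9946
θ = b + logit/(a) = -1.0 + 0.9946/2.2600 = -0.5599

-0.560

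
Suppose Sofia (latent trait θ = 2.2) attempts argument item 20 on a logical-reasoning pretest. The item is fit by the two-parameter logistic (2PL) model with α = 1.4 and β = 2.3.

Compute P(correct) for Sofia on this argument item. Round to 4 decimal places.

0.4651

P(θ) = 1 / (1 + exp(−α(θ − β)))
Exponent: 1.4 × (2.2 − 2.3) = -0.1400
1/(1 + e^{0.1400}) = 0.4651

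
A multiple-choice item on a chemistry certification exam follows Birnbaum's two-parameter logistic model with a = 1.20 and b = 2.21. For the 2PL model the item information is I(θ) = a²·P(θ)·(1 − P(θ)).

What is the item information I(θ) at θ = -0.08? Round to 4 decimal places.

P = 1/(1+e^{2.7480}) = 0.0602
P(1−P) = 0.0602 × 0.9398 = 0.0566
I = a² × P(1−P) = 1.20² × 0.0566 = 0.08147

0.0815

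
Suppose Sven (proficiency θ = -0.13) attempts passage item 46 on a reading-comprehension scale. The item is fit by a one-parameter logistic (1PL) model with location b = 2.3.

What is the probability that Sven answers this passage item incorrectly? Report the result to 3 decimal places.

0.919

P(θ) = 1 / (1 + exp(−(θ − b)))
Exponent: (-0.13 − 2.3) = -2.4300
1/(1 + e^{2.4300}) = 0.0809
P = 0.0809
P(incorrect) = 1 − 0.0809 = 0.9191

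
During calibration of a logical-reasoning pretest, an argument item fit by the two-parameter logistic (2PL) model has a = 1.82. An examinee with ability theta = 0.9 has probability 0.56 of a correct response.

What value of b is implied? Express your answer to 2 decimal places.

0.77

P(theta) = 1 / (1 + exp(−a(theta − b)))
logit(0.56) = ln(0.56/0.44) = 0.2412
b = theta − logit/(a) = 0.9 − 0.2412/1.8200 = 0.7675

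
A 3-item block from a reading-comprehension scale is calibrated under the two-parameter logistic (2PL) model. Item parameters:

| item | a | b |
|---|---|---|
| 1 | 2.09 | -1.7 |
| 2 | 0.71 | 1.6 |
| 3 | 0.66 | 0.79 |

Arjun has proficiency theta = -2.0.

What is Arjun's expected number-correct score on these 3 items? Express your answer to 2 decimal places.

P(theta) = 1 / (1 + exp(−a(theta − b)))
P_1 = 1/(1+e^{0.6270}) = 0.3482
P_2 = 1/(1+e^{2.5560}) = 0.0720
P_3 = 1/(1+e^{1.8414}) = 0.1369
E[score] = 0.3482 + 0.0720 + 0.1369 = 0.5571

0.56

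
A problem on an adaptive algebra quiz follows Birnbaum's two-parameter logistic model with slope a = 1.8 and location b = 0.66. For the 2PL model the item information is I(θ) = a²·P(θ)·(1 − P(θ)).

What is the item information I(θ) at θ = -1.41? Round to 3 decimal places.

0.074

P = 1/(1+e^{3.7260}) = 0.0235
P(1−P) = 0.0235 × 0.9765 = 0.0230
I = a² × P(1−P) = 1.8² × 0.0230 = 0.07442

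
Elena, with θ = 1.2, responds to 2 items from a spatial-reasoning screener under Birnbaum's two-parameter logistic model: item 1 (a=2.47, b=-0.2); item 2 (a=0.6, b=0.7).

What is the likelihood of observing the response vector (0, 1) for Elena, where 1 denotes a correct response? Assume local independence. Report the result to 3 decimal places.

P(θ) = 1 / (1 + exp(−a(θ − b)))
P_1 = 1/(1+e^{-3.4580}) = 0.9695
P_2 = 1/(1+e^{-0.3000}) = 0.5744
L = (1−P_1) × P_2 = 0.0305 × 0.5744 = 0.01754

0.018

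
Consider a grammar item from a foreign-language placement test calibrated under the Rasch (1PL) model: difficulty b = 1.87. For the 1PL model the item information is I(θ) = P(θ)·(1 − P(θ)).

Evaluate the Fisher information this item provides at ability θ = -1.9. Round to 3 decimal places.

P = 1/(1+e^{3.7700}) = 0.0225
P(1−P) = 0.0225 × 0.9775 = 0.0220
I = P(1−P) = 0.02202

0.022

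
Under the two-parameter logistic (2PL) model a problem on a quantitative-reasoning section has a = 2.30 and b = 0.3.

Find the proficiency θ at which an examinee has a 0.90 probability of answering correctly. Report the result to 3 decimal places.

P(θ) = 1 / (1 + exp(−a(θ − b)))
logit = ln(0.9000/0.1000) = 2.1972
θ = b + logit/(a) = 0.3 + 2.1972/2.3000 = 1.2553

1.255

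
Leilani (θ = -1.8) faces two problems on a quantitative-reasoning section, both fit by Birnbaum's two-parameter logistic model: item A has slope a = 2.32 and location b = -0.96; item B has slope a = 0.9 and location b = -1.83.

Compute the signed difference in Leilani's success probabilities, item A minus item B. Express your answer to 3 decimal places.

-0.382

P(θ) = 1 / (1 + exp(−a(θ − b)))
P_A = 0.1247
P_B = 0.5067
P_A − P_B = -0.3821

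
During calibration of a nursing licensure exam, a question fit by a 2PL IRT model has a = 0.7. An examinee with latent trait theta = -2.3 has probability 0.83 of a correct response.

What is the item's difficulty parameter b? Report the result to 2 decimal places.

P(theta) = 1 / (1 + exp(−a(theta − b)))
logit(0.83) = ln(0.83/0.17) = 1.5856
b = theta − logit/(a) = -2.3 − 1.5856/0.7000 = -4.5652

-4.57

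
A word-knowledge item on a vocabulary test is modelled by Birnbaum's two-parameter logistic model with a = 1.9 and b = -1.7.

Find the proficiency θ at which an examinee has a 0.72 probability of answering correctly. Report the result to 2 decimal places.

P(θ) = 1 / (1 + exp(−a(θ − b)))
logit = ln(0.7200/0.2800) = 0.9445
θ = b + logit/(a) = -1.7 + 0.9445/1.9000 = -1.2029

-1.20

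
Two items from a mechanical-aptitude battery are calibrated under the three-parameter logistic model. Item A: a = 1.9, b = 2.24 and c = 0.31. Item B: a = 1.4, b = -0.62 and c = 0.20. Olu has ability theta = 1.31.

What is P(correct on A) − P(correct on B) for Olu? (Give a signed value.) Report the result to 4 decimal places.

-0.5390

P(theta) = c + (1 − c) · 1 / (1 + exp(−a(theta − b)))
P_A = 0.4107
P_B = 0.9497
P_A − P_B = -0.5390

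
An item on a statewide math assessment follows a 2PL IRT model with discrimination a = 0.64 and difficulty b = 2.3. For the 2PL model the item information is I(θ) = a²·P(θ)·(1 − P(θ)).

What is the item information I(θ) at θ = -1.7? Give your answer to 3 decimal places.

0.027

P = 1/(1+e^{2.5600}) = 0.0718
P(1−P) = 0.0718 × 0.9282 = 0.0666
I = a² × P(1−P) = 0.64² × 0.0666 = 0.02728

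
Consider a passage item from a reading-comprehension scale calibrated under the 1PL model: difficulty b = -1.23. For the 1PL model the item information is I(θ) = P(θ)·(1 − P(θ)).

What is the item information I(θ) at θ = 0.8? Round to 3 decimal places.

P = 1/(1+e^{-2.0300}) = 0.8839
P(1−P) = 0.8839 × 0.1161 = 0.1026
I = P(1−P) = 0.10261

0.103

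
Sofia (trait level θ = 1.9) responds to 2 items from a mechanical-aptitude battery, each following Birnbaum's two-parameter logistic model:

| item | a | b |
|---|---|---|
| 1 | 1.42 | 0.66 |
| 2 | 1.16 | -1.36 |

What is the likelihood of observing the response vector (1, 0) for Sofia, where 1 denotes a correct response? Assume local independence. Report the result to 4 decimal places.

0.0190

P(θ) = 1 / (1 + exp(−a(θ − b)))
P_1 = 1/(1+e^{-1.7608}) = 0.8533
P_2 = 1/(1+e^{-3.7816}) = 0.9777
L = P_1 × (1−P_2) = 0.8533 × 0.0223 = 0.01901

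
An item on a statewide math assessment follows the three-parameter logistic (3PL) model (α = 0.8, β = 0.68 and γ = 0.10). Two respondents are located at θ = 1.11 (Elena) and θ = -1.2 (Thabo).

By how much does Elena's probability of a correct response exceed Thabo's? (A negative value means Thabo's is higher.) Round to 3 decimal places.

P(θ) = γ + (1 − γ) · 1 / (1 + exp(−α(θ − β)))
P(Elena) = 0.6266  [exponent 0.3440]
P(Thabo) = 0.2636  [exponent -1.5040]
Difference = 0.6266 − 0.2636 = 0.3630

0.363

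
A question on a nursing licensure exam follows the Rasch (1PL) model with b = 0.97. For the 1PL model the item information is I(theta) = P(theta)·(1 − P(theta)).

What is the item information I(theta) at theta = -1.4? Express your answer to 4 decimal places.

P = 1/(1+e^{2.3700}) = 0.0855
P(1−P) = 0.0855 × 0.9145 = 0.0782
I = P(1−P) = 0.07818

0.0782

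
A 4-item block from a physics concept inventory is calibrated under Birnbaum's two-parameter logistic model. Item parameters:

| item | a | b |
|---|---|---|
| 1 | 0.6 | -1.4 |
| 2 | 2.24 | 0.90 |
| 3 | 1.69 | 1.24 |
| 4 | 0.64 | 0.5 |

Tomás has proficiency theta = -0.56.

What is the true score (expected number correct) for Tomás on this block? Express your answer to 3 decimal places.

1.042

P(theta) = 1 / (1 + exp(−a(theta − b)))
P_1 = 1/(1+e^{-0.5040}) = 0.6234
P_2 = 1/(1+e^{3.2704}) = 0.0366
P_3 = 1/(1+e^{3.0420}) = 0.0456
P_4 = 1/(1+e^{0.6784}) = 0.3366
E[score] = 0.6234 + 0.0366 + 0.0456 + 0.3366 = 1.0422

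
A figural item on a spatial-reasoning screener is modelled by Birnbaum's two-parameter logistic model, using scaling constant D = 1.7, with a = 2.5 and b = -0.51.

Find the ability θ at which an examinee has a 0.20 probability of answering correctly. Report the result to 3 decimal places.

-0.836

P(θ) = 1 / (1 + exp(−D·a(θ − b)))
logit = ln(0.2000/0.8000) = -1.3863
θ = b + logit/(1.7·a) = -0.51 + (-1.3863)/4.2500 = -0.8362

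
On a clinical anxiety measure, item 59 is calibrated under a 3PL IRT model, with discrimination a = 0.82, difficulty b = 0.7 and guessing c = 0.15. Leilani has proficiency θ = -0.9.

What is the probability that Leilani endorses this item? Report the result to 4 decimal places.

0.3303

P(θ) = c + (1 − c) · 1 / (1 + exp(−a(θ − b)))
Exponent: 0.82 × (-0.9 − 0.7) = -1.3120
1/(1 + e^{1.3120}) = 0.2122
P = 0.15 + 0.85 × 0.2122 = 0.3303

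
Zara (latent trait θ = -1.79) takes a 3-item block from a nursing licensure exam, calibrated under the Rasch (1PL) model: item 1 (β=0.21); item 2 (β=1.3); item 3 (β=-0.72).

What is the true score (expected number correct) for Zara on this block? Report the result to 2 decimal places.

0.42

P(θ) = 1 / (1 + exp(−(θ − β)))
P_1 = 1/(1+e^{2.0000}) = 0.1192
P_2 = 1/(1+e^{3.0900}) = 0.0435
P_3 = 1/(1+e^{1.0700}) = 0.2554
E[score] = 0.1192 + 0.0435 + 0.2554 = 0.4181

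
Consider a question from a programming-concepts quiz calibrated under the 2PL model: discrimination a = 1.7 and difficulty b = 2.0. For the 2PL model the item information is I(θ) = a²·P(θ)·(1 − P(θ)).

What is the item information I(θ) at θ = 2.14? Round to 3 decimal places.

P = 1/(1+e^{-0.2380}) = 0.5592
P(1−P) = 0.5592 × 0.4408 = 0.2465
I = a² × P(1−P) = 1.7² × 0.2465 = 0.71236

0.712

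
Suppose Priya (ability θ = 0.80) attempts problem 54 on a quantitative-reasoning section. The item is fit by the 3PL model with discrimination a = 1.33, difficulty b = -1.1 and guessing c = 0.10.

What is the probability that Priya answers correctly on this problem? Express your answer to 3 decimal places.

0.933

P(θ) = c + (1 − c) · 1 / (1 + exp(−a(θ − b)))
Exponent: 1.33 × (0.80 − (-1.1)) = 2.5270
1/(1 + e^{-2.5270}) = 0.9260
P = 0.10 + 0.90 × 0.9260 = 0.9334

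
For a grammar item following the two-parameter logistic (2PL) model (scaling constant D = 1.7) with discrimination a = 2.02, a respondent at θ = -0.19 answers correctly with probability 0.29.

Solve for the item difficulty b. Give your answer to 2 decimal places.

0.07

P(θ) = 1 / (1 + exp(−D·a(θ − b)))
logit(0.29) = ln(0.29/0.71) = -0.8954
b = θ − logit/(1.7·a) = -0.19 − (-0.8954)/3.4340 = 0.0707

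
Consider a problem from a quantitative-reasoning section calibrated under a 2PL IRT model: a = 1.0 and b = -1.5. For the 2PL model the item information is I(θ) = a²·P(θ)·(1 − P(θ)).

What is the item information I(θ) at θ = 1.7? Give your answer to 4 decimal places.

0.0376

P = 1/(1+e^{-3.2000}) = 0.9608
P(1−P) = 0.9608 × 0.0392 = 0.0376
I = a² × P(1−P) = 1.0² × 0.0376 = 0.03763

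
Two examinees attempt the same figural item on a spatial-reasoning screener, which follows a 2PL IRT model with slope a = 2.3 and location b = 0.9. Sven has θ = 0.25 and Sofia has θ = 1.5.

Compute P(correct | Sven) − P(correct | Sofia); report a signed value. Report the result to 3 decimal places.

-0.616

P(θ) = 1 / (1 + exp(−a(θ − b)))
P(Sven) = 0.1832  [exponent -1.4950]
P(Sofia) = 0.7990  [exponent 1.3800]
Difference = 0.1832 − 0.7990 = -0.6158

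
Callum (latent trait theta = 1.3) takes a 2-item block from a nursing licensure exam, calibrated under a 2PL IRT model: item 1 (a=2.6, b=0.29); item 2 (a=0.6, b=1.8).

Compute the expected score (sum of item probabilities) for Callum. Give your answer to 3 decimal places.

1.358

P(theta) = 1 / (1 + exp(−a(theta − b)))
P_1 = 1/(1+e^{-2.6260}) = 0.9325
P_2 = 1/(1+e^{0.3000}) = 0.4256
E[score] = 0.9325 + 0.4256 = 1.3581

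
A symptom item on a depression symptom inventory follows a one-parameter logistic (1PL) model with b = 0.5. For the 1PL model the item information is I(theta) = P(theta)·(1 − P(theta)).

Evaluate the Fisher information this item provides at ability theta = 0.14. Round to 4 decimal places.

P = 1/(1+e^{0.3600}) = 0.4110
P(1−P) = 0.4110 × 0.5890 = 0.2421
I = P(1−P) = 0.24207

0.2421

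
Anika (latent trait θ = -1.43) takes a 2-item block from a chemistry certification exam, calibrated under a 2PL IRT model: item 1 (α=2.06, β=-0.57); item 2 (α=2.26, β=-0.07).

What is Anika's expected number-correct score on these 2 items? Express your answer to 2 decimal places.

P(θ) = 1 / (1 + exp(−α(θ − β)))
P_1 = 1/(1+e^{1.7716}) = 0.1453
P_2 = 1/(1+e^{3.0736}) = 0.0442
E[score] = 0.1453 + 0.0442 = 0.1896

0.19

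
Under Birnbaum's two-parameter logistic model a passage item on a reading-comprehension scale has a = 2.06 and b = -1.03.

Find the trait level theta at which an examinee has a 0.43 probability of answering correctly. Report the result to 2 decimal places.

P(theta) = 1 / (1 + exp(−a(theta − b)))
logit = ln(0.4300/0.5700) = -0.2819
theta = b + logit/(a) = -1.03 + (-0.2819)/2.0600 = -1.1668

-1.17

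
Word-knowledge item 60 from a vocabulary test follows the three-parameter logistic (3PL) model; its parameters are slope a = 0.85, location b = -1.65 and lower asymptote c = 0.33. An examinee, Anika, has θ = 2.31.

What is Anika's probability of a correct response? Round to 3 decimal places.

0.978

P(θ) = c + (1 − c) · 1 / (1 + exp(−a(θ − b)))
Exponent: 0.85 × (2.31 − (-1.65)) = 3.3660
1/(1 + e^{-3.3660}) = 0.9666
P = 0.33 + 0.67 × 0.9666 = 0.9776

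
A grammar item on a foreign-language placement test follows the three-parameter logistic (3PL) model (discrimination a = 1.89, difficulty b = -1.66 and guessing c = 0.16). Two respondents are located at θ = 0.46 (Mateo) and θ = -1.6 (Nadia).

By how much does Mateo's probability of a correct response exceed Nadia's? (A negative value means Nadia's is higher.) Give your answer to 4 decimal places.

P(θ) = c + (1 − c) · 1 / (1 + exp(−a(θ − b)))
P(Mateo) = 0.9850  [exponent 4.0068]
P(Nadia) = 0.6038  [exponent 0.1134]
Difference = 0.9850 − 0.6038 = 0.3812

0.3812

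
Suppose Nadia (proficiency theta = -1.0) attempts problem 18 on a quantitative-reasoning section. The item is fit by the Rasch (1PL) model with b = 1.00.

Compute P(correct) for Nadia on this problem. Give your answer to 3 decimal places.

P(theta) = 1 / (1 + exp(−(theta − b)))
Exponent: (-1.0 − 1.00) = -2.0000
1/(1 + e^{2.0000}) = 0.1192
P = 0.1192

0.119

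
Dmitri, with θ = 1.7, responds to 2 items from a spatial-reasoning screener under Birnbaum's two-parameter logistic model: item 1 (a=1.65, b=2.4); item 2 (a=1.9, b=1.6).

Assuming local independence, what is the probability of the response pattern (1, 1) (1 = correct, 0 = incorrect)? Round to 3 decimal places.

0.131

P(θ) = 1 / (1 + exp(−a(θ − b)))
P_1 = 1/(1+e^{1.1550}) = 0.2396
P_2 = 1/(1+e^{-0.1900}) = 0.5474
L = P_1 × P_2 = 0.2396 × 0.5474 = 0.13113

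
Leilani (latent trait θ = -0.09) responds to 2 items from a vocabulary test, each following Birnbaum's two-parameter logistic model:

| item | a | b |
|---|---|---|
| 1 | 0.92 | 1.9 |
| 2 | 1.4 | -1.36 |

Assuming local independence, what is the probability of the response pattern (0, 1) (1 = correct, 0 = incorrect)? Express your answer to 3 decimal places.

P(θ) = 1 / (1 + exp(−a(θ − b)))
P_1 = 1/(1+e^{1.8308}) = 0.1381
P_2 = 1/(1+e^{-1.7780}) = 0.8554
L = (1−P_1) × P_2 = 0.8619 × 0.8554 = 0.73728

0.737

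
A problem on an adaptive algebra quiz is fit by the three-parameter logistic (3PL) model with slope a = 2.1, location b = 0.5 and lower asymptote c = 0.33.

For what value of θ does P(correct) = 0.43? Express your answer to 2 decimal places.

P(θ) = c + (1 − c) · 1 / (1 + exp(−a(θ − b)))
Remove guessing floor: (0.43 − 0.33)/(1 − 0.33) = 0.1493
logit = ln(0.1493/0.8507) = -1.7405
θ = b + logit/(a) = 0.5 + (-1.7405)/2.1000 = -0.3288

-0.33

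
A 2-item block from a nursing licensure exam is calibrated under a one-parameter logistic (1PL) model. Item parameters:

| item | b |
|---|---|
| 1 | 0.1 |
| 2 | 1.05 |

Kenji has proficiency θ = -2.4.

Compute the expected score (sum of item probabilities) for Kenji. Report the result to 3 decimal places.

P(θ) = 1 / (1 + exp(−(θ − b)))
P_1 = 1/(1+e^{2.5000}) = 0.0759
P_2 = 1/(1+e^{3.4500}) = 0.0308
E[score] = 0.0759 + 0.0308 = 0.1066

0.107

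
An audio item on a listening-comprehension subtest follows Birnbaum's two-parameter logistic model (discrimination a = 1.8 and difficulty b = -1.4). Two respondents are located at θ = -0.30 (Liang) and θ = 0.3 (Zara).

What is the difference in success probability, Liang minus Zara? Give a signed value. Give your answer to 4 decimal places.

P(θ) = 1 / (1 + exp(−a(θ − b)))
P(Liang) = 0.8787  [exponent 1.9800]
P(Zara) = 0.9552  [exponent 3.0600]
Difference = 0.8787 − 0.9552 = -0.0765

-0.0765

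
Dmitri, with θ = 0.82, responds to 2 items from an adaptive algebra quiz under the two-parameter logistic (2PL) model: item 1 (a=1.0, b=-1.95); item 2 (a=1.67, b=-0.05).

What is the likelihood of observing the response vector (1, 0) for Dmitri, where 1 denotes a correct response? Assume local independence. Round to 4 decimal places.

P(θ) = 1 / (1 + exp(−a(θ − b)))
P_1 = 1/(1+e^{-2.7700}) = 0.9410
P_2 = 1/(1+e^{-1.4529}) = 0.8104
L = P_1 × (1−P_2) = 0.9410 × 0.1896 = 0.17838

0.1784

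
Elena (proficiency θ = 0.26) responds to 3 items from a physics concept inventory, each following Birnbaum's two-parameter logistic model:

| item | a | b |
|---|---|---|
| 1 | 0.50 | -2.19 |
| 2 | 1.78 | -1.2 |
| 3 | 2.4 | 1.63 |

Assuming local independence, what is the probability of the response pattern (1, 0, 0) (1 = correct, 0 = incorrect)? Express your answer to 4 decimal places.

0.0516

P(θ) = 1 / (1 + exp(−a(θ − b)))
P_1 = 1/(1+e^{-1.2250}) = 0.7729
P_2 = 1/(1+e^{-2.5988}) = 0.9308
P_3 = 1/(1+e^{3.2880}) = 0.0360
L = P_1 × (1−P_2) × (1−P_3) = 0.7729 × 0.0692 × 0.9640 = 0.05157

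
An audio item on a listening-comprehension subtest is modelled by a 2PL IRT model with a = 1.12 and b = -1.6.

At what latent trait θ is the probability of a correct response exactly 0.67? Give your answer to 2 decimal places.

-0.97

P(θ) = 1 / (1 + exp(−a(θ − b)))
logit = ln(0.6700/0.3300) = 0.7082
θ = b + logit/(a) = -1.6 + 0.7082/1.1200 = -0.9677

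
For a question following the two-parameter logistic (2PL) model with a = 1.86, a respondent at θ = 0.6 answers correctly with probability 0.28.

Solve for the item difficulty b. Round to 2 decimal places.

P(θ) = 1 / (1 + exp(−a(θ − b)))
logit(0.28) = ln(0.28/0.72) = -0.9445
b = θ − logit/(a) = 0.6 − (-0.9445)/1.8600 = 1.1078

1.11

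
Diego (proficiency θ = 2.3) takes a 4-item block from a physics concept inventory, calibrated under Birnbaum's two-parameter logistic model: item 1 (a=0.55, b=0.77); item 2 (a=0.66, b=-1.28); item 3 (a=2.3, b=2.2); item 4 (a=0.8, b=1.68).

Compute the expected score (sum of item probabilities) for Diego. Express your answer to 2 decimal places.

2.79

P(θ) = 1 / (1 + exp(−a(θ − b)))
P_1 = 1/(1+e^{-0.8415}) = 0.6988
P_2 = 1/(1+e^{-2.3628}) = 0.9139
P_3 = 1/(1+e^{-0.2300}) = 0.5572
P_4 = 1/(1+e^{-0.4960}) = 0.6215
E[score] = 0.6988 + 0.9139 + 0.5572 + 0.6215 = 2.7915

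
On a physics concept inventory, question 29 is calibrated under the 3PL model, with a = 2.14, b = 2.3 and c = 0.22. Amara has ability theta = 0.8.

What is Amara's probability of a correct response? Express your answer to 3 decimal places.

0.250

P(theta) = c + (1 − c) · 1 / (1 + exp(−a(theta − b)))
Exponent: 2.14 × (0.8 − 2.3) = -3.2100
1/(1 + e^{3.2100}) = 0.0388
P = 0.22 + 0.78 × 0.0388 = 0.2503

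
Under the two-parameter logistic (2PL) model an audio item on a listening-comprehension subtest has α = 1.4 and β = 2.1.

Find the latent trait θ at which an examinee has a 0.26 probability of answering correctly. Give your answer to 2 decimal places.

1.35

P(θ) = 1 / (1 + exp(−α(θ − β)))
logit = ln(0.2600/0.7400) = -1.0460
θ = β + logit/(α) = 2.1 + (-1.0460)/1.4000 = 1.3529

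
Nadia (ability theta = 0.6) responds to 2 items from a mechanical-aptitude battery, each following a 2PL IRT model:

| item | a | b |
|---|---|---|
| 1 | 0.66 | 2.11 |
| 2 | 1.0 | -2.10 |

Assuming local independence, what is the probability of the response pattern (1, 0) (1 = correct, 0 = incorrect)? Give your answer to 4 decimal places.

0.0170

P(theta) = 1 / (1 + exp(−a(theta − b)))
P_1 = 1/(1+e^{0.9966}) = 0.2696
P_2 = 1/(1+e^{-2.7000}) = 0.9370
L = P_1 × (1−P_2) = 0.2696 × 0.0630 = 0.01698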